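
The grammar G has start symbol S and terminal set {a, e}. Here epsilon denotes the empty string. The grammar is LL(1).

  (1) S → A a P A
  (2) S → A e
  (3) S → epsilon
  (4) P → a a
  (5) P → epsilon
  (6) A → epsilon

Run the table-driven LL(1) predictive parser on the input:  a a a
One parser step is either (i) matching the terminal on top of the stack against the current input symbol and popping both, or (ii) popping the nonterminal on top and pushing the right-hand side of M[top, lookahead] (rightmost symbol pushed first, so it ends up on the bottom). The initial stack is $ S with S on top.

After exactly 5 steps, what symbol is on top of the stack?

a

     Stack      Input    Action
  1  $ S        a a a $  expand S → A a P A
  2  $ A P a A  a a a $  expand A → epsilon
  3  $ A P a    a a a $  match a
  4  $ A P      a a $    expand P → a a
  5  $ A a a    a a $    match a
Stack after step 5: $ A a (top = a).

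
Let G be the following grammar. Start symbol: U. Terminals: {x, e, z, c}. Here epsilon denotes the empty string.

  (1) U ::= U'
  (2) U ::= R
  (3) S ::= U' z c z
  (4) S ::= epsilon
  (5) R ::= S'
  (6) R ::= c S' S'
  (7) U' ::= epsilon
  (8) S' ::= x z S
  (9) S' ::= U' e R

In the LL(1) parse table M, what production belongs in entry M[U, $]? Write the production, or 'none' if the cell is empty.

U ::= U'

FIRST(U'): from U'::=epsilon we get {epsilon}. So FIRST(U') = {epsilon}.
FIRST(S): from S::=U' z c z we get {z}; from S::=epsilon we get {epsilon}. So FIRST(S) = {epsilon, z}.
FIRST(S'): from S'::=x z S we get {x}; from S'::=U' e R we get {e}. So FIRST(S') = {e, x}.
FIRST(R): from R::=S' we get {e, x}; from R::=c S' S' we get {c}. So FIRST(R) = {c, e, x}.
FIRST(U): from U::=U' we get {epsilon}; from U::=R we get {c, e, x}. So FIRST(U) = {epsilon, c, e, x}.
FOLLOW(U) includes $ since U is the start symbol.
FOLLOW(U): U appears on no right-hand side. Thus FOLLOW(U) = {$}.
For U ::= U': FIRST(U') = {epsilon}, so it goes in M[U, t] for t ∈ {}; since epsilon ∈ FIRST, also for every t ∈ FOLLOW(U) = {$}.
For U ::= R: FIRST(R) = {c, e, x}, so it goes in M[U, t] for t ∈ {c, e, x}.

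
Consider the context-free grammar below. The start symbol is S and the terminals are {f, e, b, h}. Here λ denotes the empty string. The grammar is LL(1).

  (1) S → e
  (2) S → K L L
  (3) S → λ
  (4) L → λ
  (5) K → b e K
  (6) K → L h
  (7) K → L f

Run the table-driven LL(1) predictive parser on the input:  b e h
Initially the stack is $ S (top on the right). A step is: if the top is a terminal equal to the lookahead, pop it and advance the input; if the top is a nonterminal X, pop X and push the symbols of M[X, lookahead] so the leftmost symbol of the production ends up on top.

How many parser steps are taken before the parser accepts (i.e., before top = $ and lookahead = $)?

     Stack        Input    Action
  1  $ S          b e h $  expand S → K L L
  2  $ L L K      b e h $  expand K → b e K
  3  $ L L K e b  b e h $  match b
  4  $ L L K e    e h $    match e
  5  $ L L K      h $      expand K → L h
  6  $ L L h L    h $      expand L → λ
  7  $ L L h      h $      match h
  8  $ L L        $        expand L → λ
  9  $ L          $        expand L → λ
Accept reached after 9 steps.

9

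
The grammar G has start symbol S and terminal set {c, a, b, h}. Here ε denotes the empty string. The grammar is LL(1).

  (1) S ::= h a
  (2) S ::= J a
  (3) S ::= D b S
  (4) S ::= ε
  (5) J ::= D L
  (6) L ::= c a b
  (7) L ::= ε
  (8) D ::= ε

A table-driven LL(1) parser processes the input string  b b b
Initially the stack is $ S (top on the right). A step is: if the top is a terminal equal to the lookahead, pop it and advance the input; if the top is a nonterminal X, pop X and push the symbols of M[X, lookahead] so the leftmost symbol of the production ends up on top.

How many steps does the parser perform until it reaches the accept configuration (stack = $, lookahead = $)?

10

      Stack    Input    Action
   1  $ S      b b b $  expand S ::= D b S
   2  $ S b D  b b b $  expand D ::= ε
   3  $ S b    b b b $  match b
   4  $ S      b b $    expand S ::= D b S
   5  $ S b D  b b $    expand D ::= ε
   6  $ S b    b b $    match b
   7  $ S      b $      expand S ::= D b S
   8  $ S b D  b $      expand D ::= ε
   9  $ S b    b $      match b
  10  $ S      $        expand S ::= ε
Accept reached after 10 steps.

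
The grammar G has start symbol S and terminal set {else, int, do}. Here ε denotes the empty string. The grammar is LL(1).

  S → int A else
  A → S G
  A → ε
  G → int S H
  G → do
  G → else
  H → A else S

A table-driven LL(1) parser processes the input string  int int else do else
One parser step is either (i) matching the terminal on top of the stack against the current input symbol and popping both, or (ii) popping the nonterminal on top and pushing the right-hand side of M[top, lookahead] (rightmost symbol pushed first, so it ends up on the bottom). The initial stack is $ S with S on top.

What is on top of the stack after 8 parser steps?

do

     Stack                Input                   Action
  1  $ S                  int int else do else $  expand S → int A else
  2  $ else A int         int int else do else $  match int
  3  $ else A             int else do else $      expand A → S G
  4  $ else G S           int else do else $      expand S → int A else
  5  $ else G else A int  int else do else $      match int
  6  $ else G else A      else do else $          expand A → ε
  7  $ else G else        else do else $          match else
  8  $ else G             do else $               expand G → do
Stack after step 8: $ else do (top = do).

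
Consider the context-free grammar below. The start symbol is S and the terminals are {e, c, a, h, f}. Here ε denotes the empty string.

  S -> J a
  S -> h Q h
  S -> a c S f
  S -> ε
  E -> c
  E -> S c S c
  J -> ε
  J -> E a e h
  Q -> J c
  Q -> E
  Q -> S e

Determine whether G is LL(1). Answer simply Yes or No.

No

FIRST(S) = {ε, a, c, h}
FIRST(E) = {a, c, h}
FIRST(J) = {ε, a, c, h}
FIRST(Q) = {a, c, e, h}
FOLLOW(S) = {$, c, e, f}
FOLLOW(E) = {a, h}
FOLLOW(J) = {a, c}
FOLLOW(Q) = {h}
Cell M[E, c] receives both E -> c and E -> S c S c — the grammar is not LL(1).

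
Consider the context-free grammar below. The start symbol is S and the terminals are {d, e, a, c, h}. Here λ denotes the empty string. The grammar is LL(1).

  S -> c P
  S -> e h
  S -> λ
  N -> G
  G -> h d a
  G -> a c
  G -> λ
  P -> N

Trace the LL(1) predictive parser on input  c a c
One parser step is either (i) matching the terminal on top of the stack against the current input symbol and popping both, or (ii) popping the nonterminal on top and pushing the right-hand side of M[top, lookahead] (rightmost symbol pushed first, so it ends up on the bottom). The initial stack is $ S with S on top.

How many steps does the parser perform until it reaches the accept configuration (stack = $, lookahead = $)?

step 1: stack=$ S  input=c a c $  — expand S -> c P
step 2: stack=$ P c  input=c a c $  — match c
step 3: stack=$ P  input=a c $  — expand P -> N
step 4: stack=$ N  input=a c $  — expand N -> G
step 5: stack=$ G  input=a c $  — expand G -> a c
step 6: stack=$ c a  input=a c $  — match a
step 7: stack=$ c  input=c $  — match c
Accept reached after 7 steps.

7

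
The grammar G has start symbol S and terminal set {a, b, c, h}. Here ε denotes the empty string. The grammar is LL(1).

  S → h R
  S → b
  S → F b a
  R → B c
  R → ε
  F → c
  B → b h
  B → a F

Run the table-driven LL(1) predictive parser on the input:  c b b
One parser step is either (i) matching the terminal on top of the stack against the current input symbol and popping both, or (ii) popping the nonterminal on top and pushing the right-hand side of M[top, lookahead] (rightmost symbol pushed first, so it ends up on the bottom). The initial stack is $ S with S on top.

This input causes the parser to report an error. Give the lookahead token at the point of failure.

b

     Stack    Input    Action
  1  $ S      c b b $  expand S → F b a
  2  $ a b F  c b b $  expand F → c
  3  $ a b c  c b b $  match c
  4  $ a b    b b $    match b
  5  $ a      b $      error: top is terminal a but lookahead is b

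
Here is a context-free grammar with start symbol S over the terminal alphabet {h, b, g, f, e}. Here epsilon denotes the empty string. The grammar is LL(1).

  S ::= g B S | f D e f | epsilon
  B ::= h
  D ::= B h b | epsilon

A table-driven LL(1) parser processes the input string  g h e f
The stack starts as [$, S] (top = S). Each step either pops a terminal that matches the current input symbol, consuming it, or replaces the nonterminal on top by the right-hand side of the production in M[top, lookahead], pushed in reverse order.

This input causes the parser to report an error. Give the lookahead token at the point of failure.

     Stack    Input      Action
  1  $ S      g h e f $  expand S ::= g B S
  2  $ S B g  g h e f $  match g
  3  $ S B    h e f $    expand B ::= h
  4  $ S h    h e f $    match h
  5  $ S      e f $      error: M[S, e] is empty

e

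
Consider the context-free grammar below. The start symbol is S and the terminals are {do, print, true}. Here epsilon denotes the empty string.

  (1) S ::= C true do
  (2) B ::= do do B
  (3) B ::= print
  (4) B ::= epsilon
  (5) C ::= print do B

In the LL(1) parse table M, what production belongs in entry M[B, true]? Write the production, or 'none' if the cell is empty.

FIRST(B): from B::=do do B we get {do}; from B::=print we get {print}; from B::=epsilon we get {epsilon}. So FIRST(B) = {epsilon, do, print}.
FIRST(C): from C::=print do B we get {print}. So FIRST(C) = {print}.
FIRST(S): from S::=C true do we get {print}. So FIRST(S) = {print}.
FOLLOW(S) includes $ since S is the start symbol.
FOLLOW(C): in S::=C true do, C is followed by true do with FIRST {true}. Thus FOLLOW(C) = {true}.
FOLLOW(B): in B::=do do B, the suffix after B is empty (adds nothing new); in C::=print do B, the suffix after B is empty, so FOLLOW(B) ⊇ FOLLOW(C) = {true}. Thus FOLLOW(B) = {true}.
For B ::= do do B: FIRST(do do B) = {do}, so it goes in M[B, t] for t ∈ {do}.
For B ::= print: FIRST(print) = {print}, so it goes in M[B, t] for t ∈ {print}.
For B ::= epsilon: FIRST(epsilon) = {epsilon}, so it goes in M[B, t] for t ∈ {}; since epsilon ∈ FIRST, also for every t ∈ FOLLOW(B) = {true}.

B ::= epsilon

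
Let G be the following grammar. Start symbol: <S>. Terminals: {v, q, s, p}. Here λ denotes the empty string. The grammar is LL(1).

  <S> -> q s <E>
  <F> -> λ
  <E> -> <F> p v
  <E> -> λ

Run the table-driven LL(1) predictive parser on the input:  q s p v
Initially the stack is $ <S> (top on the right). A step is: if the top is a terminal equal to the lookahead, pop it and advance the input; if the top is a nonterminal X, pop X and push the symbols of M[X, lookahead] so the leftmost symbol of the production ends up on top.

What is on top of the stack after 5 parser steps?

     Stack      Input      Action
  1  $ <S>      q s p v $  expand <S> -> q s <E>
  2  $ <E> s q  q s p v $  match q
  3  $ <E> s    s p v $    match s
  4  $ <E>      p v $      expand <E> -> <F> p v
  5  $ v p <F>  p v $      expand <F> -> λ
Stack after step 5: $ v p (top = p).

p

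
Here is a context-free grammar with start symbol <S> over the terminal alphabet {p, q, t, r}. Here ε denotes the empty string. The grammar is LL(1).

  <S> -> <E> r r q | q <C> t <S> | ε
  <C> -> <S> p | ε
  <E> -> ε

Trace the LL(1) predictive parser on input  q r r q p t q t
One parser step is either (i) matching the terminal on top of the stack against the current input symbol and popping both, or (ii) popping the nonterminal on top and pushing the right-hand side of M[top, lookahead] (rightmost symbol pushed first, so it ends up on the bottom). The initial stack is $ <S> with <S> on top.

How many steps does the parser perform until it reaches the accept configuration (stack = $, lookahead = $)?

15

step 1: stack=$ <S>  input=q r r q p t q t $  — expand <S> -> q <C> t <S>
step 2: stack=$ <S> t <C> q  input=q r r q p t q t $  — match q
step 3: stack=$ <S> t <C>  input=r r q p t q t $  — expand <C> -> <S> p
step 4: stack=$ <S> t p <S>  input=r r q p t q t $  — expand <S> -> <E> r r q
step 5: stack=$ <S> t p q r r <E>  input=r r q p t q t $  — expand <E> -> ε
step 6: stack=$ <S> t p q r r  input=r r q p t q t $  — match r
step 7: stack=$ <S> t p q r  input=r q p t q t $  — match r
step 8: stack=$ <S> t p q  input=q p t q t $  — match q
step 9: stack=$ <S> t p  input=p t q t $  — match p
step 10: stack=$ <S> t  input=t q t $  — match t
step 11: stack=$ <S>  input=q t $  — expand <S> -> q <C> t <S>
step 12: stack=$ <S> t <C> q  input=q t $  — match q
step 13: stack=$ <S> t <C>  input=t $  — expand <C> -> ε
step 14: stack=$ <S> t  input=t $  — match t
step 15: stack=$ <S>  input=$  — expand <S> -> ε
Accept reached after 15 steps.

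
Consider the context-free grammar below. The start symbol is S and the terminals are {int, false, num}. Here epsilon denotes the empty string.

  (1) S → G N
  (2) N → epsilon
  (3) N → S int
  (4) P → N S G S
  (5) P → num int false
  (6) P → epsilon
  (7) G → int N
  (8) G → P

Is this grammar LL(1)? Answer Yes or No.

No

FIRST(S) = {epsilon, int, num}
FIRST(N) = {epsilon, int, num}
FIRST(P) = {epsilon, int, num}
FIRST(G) = {epsilon, int, num}
FOLLOW(S) = {$, int, num}
FOLLOW(N) = {$, int, num}
FOLLOW(P) = {$, int, num}
FOLLOW(G) = {$, int, num}
Cell M[G, int] receives both G → int N and G → P — the grammar is not LL(1).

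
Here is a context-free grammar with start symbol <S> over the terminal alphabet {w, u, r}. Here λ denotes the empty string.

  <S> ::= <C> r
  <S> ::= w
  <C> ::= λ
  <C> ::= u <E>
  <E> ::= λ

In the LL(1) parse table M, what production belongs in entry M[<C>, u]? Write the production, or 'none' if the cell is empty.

FIRST(<C>): from <C>::=λ we get {λ}; from <C>::=u <E> we get {u}. So FIRST(<C>) = {λ, u}.
FIRST(<E>): from <E>::=λ we get {λ}. So FIRST(<E>) = {λ}.
FIRST(<S>): from <S>::=<C> r we get {r, u}; from <S>::=w we get {w}. So FIRST(<S>) = {r, u, w}.
FOLLOW(<S>) includes $ since <S> is the start symbol.
FOLLOW(<C>): in <S>::=<C> r, <C> is followed by r with FIRST {r}. Thus FOLLOW(<C>) = {r}.
For <C> ::= λ: FIRST(λ) = {λ}, so it goes in M[<C>, t] for t ∈ {}; since λ ∈ FIRST, also for every t ∈ FOLLOW(<C>) = {r}.
For <C> ::= u <E>: FIRST(u <E>) = {u}, so it goes in M[<C>, t] for t ∈ {u}.

<C> ::= u <E>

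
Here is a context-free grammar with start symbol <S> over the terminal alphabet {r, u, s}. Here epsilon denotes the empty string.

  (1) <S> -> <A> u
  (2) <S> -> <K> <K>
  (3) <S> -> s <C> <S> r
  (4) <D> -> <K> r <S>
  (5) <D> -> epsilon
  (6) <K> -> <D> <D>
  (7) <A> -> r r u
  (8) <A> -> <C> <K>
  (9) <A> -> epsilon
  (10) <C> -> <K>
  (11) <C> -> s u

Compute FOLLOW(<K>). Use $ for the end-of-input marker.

{$, r, s, u}

FIRST(<S>) = {epsilon, r, s, u}  (via <A> u, <K> <K>)
FIRST(<D>) = {epsilon, r}  (via <K> r <S>)
FIRST(<K>) = {epsilon, r}  (via <D> <D>)
FIRST(<C>) = {epsilon, r, s}  (via <K>)
FIRST(<A>) = {epsilon, r, s}  (via <C> <K>)
FOLLOW(<S>) includes $ since <S> is the start symbol.
FOLLOW(<A>): in <S>-><A> u, <A> is followed by u with FIRST {u}. Thus FOLLOW(<A>) = {u}.
FOLLOW(<C>): in <S>->s <C> <S> r, <C> is followed by <S> r with FIRST {r, s, u}; in <A>-><C> <K>, <C> is followed by <K> with FIRST {epsilon, r}; in <A>-><C> <K>, the suffix after <C> is nullable, so FOLLOW(<C>) ⊇ FOLLOW(<A>) = {u}. Thus FOLLOW(<C>) = {r, s, u}.
FOLLOW(<S>): in <S>->s <C> <S> r, <S> is followed by r with FIRST {r}; in <D>-><K> r <S>, the suffix after <S> is empty, so FOLLOW(<S>) ⊇ FOLLOW(<D>) = {$, r, s, u}. Thus FOLLOW(<S>) = {$, r, s, u}.
FOLLOW(<K>): in <S>-><K> <K> (occurrence 1), <K> is followed by <K> with FIRST {epsilon, r}; in <S>-><K> <K> (occurrence 1), the suffix after <K> is nullable, so FOLLOW(<K>) ⊇ FOLLOW(<S>) = {$, r, s, u}; in <S>-><K> <K> (occurrence 2), the suffix after <K> is empty, so FOLLOW(<K>) ⊇ FOLLOW(<S>) = {$, r, s, u}; in <D>-><K> r <S>, <K> is followed by r <S> with FIRST {r}; in <A>-><C> <K>, the suffix after <K> is empty, so FOLLOW(<K>) ⊇ FOLLOW(<A>) = {u}; in <C>-><K>, the suffix after <K> is empty, so FOLLOW(<K>) ⊇ FOLLOW(<C>) = {r, s, u}. Thus FOLLOW(<K>) = {$, r, s, u}.
FOLLOW(<D>): in <K>-><D> <D> (occurrence 1), <D> is followed by <D> with FIRST {epsilon, r}; in <K>-><D> <D> (occurrence 1), the suffix after <D> is nullable, so FOLLOW(<D>) ⊇ FOLLOW(<K>) = {$, r, s, u}; in <K>-><D> <D> (occurrence 2), the suffix after <D> is empty, so FOLLOW(<D>) ⊇ FOLLOW(<K>) = {$, r, s, u}. Thus FOLLOW(<D>) = {$, r, s, u}.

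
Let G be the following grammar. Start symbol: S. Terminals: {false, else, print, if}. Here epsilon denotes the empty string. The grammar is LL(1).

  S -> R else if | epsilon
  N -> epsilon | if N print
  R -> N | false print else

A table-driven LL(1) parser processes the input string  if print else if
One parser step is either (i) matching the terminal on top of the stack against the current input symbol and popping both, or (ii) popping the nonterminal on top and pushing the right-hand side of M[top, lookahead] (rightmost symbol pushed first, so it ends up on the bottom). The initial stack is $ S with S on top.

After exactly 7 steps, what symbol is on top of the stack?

if

step 1: stack=$ S  input=if print else if $  — expand S -> R else if
step 2: stack=$ if else R  input=if print else if $  — expand R -> N
step 3: stack=$ if else N  input=if print else if $  — expand N -> if N print
step 4: stack=$ if else print N if  input=if print else if $  — match if
step 5: stack=$ if else print N  input=print else if $  — expand N -> epsilon
step 6: stack=$ if else print  input=print else if $  — match print
step 7: stack=$ if else  input=else if $  — match else
Stack after step 7: $ if (top = if).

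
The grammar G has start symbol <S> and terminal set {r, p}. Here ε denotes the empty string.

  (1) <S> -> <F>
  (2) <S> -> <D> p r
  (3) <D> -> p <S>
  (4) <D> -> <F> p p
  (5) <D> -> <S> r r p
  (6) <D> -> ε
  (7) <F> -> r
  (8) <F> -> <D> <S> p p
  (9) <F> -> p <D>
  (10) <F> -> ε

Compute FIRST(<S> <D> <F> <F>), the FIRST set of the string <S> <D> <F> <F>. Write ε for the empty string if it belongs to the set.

{ε, p, r}

FIRST(<S>): from <S>-><F> we get {ε, p, r}; from <S>-><D> p r we get {p, r}. So FIRST(<S>) = {ε, p, r}.
FIRST(<D>): from <D>->p <S> we get {p}; from <D>-><F> p p we get {p, r}; from <D>-><S> r r p we get {p, r}; from <D>->ε we get {ε}. So FIRST(<D>) = {ε, p, r}.
FIRST(<F>): from <F>->r we get {r}; from <F>-><D> <S> p p we get {p, r}; from <F>->p <D> we get {p}; from <F>->ε we get {ε}. So FIRST(<F>) = {ε, p, r}.
FIRST(<S> <D> <F> <F>): take FIRST of each symbol in turn, carrying on past any symbol whose FIRST contains ε; result {ε, p, r}.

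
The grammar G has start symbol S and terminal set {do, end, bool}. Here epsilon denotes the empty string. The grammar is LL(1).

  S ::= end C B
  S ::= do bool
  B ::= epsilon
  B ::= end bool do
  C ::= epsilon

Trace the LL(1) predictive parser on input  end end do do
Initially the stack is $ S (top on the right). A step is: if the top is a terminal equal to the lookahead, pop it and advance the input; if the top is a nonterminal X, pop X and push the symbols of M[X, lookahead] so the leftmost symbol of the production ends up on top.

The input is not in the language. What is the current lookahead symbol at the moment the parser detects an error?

     Stack          Input            Action
  1  $ S            end end do do $  expand S ::= end C B
  2  $ B C end      end end do do $  match end
  3  $ B C          end do do $      expand C ::= epsilon
  4  $ B            end do do $      expand B ::= end bool do
  5  $ do bool end  end do do $      match end
  6  $ do bool      do do $          error: top is terminal bool but lookahead is do

do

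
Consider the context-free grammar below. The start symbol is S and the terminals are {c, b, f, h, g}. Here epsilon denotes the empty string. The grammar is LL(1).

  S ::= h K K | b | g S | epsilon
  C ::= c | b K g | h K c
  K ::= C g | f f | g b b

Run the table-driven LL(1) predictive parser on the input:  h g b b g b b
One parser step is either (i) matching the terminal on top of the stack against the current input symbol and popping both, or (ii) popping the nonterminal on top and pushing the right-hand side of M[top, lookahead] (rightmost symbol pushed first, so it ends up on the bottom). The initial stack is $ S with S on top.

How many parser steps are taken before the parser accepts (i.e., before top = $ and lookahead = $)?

      Stack      Input            Action
   1  $ S        h g b b g b b $  expand S ::= h K K
   2  $ K K h    h g b b g b b $  match h
   3  $ K K      g b b g b b $    expand K ::= g b b
   4  $ K b b g  g b b g b b $    match g
   5  $ K b b    b b g b b $      match b
   6  $ K b      b g b b $        match b
   7  $ K        g b b $          expand K ::= g b b
   8  $ b b g    g b b $          match g
   9  $ b b      b b $            match b
  10  $ b        b $              match b
Accept reached after 10 steps.

10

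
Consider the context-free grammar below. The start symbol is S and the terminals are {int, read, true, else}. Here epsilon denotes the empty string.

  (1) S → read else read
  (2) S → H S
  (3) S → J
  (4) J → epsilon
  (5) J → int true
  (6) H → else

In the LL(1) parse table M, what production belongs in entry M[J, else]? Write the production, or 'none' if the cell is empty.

none

FIRST(J): from J→epsilon we get {epsilon}; from J→int true we get {int}. So FIRST(J) = {epsilon, int}.
FIRST(H): from H→else we get {else}. So FIRST(H) = {else}.
FIRST(S): from S→read else read we get {read}; from S→H S we get {else}; from S→J we get {epsilon, int}. So FIRST(S) = {epsilon, else, int, read}.
FOLLOW(S) includes $ since S is the start symbol.
FOLLOW(S): in S→H S, the suffix after S is empty (adds nothing new). Thus FOLLOW(S) = {$}.
FOLLOW(J): in S→J, the suffix after J is empty, so FOLLOW(J) ⊇ FOLLOW(S) = {$}. Thus FOLLOW(J) = {$}.
For J → epsilon: FIRST(epsilon) = {epsilon}, so it goes in M[J, t] for t ∈ {}; since epsilon ∈ FIRST, also for every t ∈ FOLLOW(J) = {$}.
For J → int true: FIRST(int true) = {int}, so it goes in M[J, t] for t ∈ {int}.
None of these place a production in M[J, else].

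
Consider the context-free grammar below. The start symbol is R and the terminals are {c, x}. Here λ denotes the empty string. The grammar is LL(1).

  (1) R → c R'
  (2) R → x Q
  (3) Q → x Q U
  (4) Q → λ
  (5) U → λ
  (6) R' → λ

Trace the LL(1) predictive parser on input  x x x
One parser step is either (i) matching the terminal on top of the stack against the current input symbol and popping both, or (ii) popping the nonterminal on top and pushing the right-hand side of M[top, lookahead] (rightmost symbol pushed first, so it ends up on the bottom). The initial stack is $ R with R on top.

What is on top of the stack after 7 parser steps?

U

     Stack      Input    Action
  1  $ R        x x x $  expand R → x Q
  2  $ Q x      x x x $  match x
  3  $ Q        x x $    expand Q → x Q U
  4  $ U Q x    x x $    match x
  5  $ U Q      x $      expand Q → x Q U
  6  $ U U Q x  x $      match x
  7  $ U U Q    $        expand Q → λ
Stack after step 7: $ U U (top = U).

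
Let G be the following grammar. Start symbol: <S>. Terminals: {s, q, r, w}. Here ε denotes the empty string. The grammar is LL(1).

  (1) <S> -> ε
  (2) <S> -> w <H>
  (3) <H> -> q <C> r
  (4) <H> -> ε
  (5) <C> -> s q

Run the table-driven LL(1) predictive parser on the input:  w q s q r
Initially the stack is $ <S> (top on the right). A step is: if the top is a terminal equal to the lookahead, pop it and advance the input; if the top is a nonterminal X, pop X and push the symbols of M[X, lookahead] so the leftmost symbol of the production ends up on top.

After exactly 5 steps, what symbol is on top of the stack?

     Stack      Input        Action
  1  $ <S>      w q s q r $  expand <S> -> w <H>
  2  $ <H> w    w q s q r $  match w
  3  $ <H>      q s q r $    expand <H> -> q <C> r
  4  $ r <C> q  q s q r $    match q
  5  $ r <C>    s q r $      expand <C> -> s q
Stack after step 5: $ r q s (top = s).

s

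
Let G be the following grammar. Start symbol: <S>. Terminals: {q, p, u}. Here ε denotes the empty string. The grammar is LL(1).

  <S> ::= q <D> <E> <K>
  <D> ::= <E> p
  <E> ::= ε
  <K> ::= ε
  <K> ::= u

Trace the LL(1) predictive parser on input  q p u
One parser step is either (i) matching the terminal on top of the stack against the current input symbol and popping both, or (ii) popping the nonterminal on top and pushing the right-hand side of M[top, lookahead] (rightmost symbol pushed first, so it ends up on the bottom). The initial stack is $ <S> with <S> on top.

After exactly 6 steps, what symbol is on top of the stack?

<K>

step 1: stack=$ <S>  input=q p u $  — expand <S> ::= q <D> <E> <K>
step 2: stack=$ <K> <E> <D> q  input=q p u $  — match q
step 3: stack=$ <K> <E> <D>  input=p u $  — expand <D> ::= <E> p
step 4: stack=$ <K> <E> p <E>  input=p u $  — expand <E> ::= ε
step 5: stack=$ <K> <E> p  input=p u $  — match p
step 6: stack=$ <K> <E>  input=u $  — expand <E> ::= ε
Stack after step 6: $ <K> (top = <K>).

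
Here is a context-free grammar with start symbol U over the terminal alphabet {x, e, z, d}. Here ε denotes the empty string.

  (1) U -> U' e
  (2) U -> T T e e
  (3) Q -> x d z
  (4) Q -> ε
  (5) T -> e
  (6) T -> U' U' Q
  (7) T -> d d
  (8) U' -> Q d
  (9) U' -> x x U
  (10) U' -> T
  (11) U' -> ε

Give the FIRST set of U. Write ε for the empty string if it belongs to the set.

{d, e, x}

FIRST(Q) = {ε, x}
FIRST(U) = {d, e, x}  (via U' e, T T e e)
FIRST(T) = {ε, d, e, x}  (via U' U' Q)
FIRST(U') = {ε, d, e, x}  (via Q d, T)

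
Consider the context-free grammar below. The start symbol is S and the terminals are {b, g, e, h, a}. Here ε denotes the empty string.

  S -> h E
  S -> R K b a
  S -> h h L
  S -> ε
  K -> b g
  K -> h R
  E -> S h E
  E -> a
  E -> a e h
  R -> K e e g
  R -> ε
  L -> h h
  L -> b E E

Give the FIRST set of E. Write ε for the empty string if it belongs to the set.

FIRST(K) = {b, h}
FIRST(L) = {b, h}
FIRST(R) = {ε, b, h}  (via K e e g)
FIRST(S) = {ε, b, h}  (via R K b a)
FIRST(E) = {a, b, h}  (via S h E)

{a, b, h}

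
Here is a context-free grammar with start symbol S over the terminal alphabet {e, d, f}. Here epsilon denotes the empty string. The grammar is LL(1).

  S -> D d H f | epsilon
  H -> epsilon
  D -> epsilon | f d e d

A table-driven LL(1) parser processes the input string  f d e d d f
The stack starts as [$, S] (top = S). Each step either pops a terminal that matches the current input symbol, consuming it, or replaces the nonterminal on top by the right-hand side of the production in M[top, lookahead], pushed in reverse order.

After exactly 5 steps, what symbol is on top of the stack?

step 1: stack=$ S  input=f d e d d f $  — expand S -> D d H f
step 2: stack=$ f H d D  input=f d e d d f $  — expand D -> f d e d
step 3: stack=$ f H d d e d f  input=f d e d d f $  — match f
step 4: stack=$ f H d d e d  input=d e d d f $  — match d
step 5: stack=$ f H d d e  input=e d d f $  — match e
Stack after step 5: $ f H d d (top = d).

d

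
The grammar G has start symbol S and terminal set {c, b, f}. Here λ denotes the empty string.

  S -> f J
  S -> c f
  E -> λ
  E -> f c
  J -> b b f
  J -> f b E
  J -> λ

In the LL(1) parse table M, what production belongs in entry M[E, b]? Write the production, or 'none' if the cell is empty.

FIRST(S) = {c, f}
FIRST(E) = {λ, f}
FIRST(J) = {λ, b, f}
FOLLOW(S) includes $ since S is the start symbol.
FOLLOW(J): in S->f J, the suffix after J is empty, so FOLLOW(J) ⊇ FOLLOW(S) = {$}. Thus FOLLOW(J) = {$}.
FOLLOW(E): in J->f b E, the suffix after E is empty, so FOLLOW(E) ⊇ FOLLOW(J) = {$}. Thus FOLLOW(E) = {$}.
For E -> λ: FIRST(λ) = {λ}, so it goes in M[E, t] for t ∈ {}; since λ ∈ FIRST, also for every t ∈ FOLLOW(E) = {$}.
For E -> f c: FIRST(f c) = {f}, so it goes in M[E, t] for t ∈ {f}.
None of these place a production in M[E, b].

none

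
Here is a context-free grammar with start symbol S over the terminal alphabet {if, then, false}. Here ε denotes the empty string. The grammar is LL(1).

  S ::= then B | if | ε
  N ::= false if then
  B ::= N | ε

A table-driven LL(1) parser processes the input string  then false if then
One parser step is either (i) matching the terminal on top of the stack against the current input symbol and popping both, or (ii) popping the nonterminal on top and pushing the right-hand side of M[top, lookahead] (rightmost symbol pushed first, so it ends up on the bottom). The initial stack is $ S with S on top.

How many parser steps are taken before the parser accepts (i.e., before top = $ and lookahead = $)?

7

     Stack            Input                 Action
  1  $ S              then false if then $  expand S ::= then B
  2  $ B then         then false if then $  match then
  3  $ B              false if then $       expand B ::= N
  4  $ N              false if then $       expand N ::= false if then
  5  $ then if false  false if then $       match false
  6  $ then if        if then $             match if
  7  $ then           then $                match then
Accept reached after 7 steps.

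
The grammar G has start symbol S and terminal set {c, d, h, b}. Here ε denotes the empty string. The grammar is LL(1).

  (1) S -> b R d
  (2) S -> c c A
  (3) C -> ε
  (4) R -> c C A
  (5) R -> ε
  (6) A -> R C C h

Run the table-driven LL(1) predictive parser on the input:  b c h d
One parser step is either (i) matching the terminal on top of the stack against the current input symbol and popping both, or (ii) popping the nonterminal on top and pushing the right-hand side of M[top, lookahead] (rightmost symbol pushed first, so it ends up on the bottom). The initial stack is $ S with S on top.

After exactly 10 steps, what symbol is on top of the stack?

step 1: stack=$ S  input=b c h d $  — expand S -> b R d
step 2: stack=$ d R b  input=b c h d $  — match b
step 3: stack=$ d R  input=c h d $  — expand R -> c C A
step 4: stack=$ d A C c  input=c h d $  — match c
step 5: stack=$ d A C  input=h d $  — expand C -> ε
step 6: stack=$ d A  input=h d $  — expand A -> R C C h
step 7: stack=$ d h C C R  input=h d $  — expand R -> ε
step 8: stack=$ d h C C  input=h d $  — expand C -> ε
step 9: stack=$ d h C  input=h d $  — expand C -> ε
step 10: stack=$ d h  input=h d $  — match h
Stack after step 10: $ d (top = d).

d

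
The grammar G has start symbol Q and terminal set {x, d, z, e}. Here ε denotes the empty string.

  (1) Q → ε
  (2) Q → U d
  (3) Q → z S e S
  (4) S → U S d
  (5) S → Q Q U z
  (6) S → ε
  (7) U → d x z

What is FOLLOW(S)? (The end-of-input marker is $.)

FIRST(U) = {d}
FIRST(Q) = {ε, d, z}  (via U d)
FIRST(S) = {ε, d, z}  (via U S d, Q Q U z)
FOLLOW(Q) includes $ since Q is the start symbol.
FOLLOW(Q): in S→Q Q U z (occurrence 1), Q is followed by Q U z with FIRST {d, z}; in S→Q Q U z (occurrence 2), Q is followed by U z with FIRST {d}. Thus FOLLOW(Q) = {$, d, z}.
FOLLOW(S): in Q→z S e S (occurrence 1), S is followed by e S with FIRST {e}; in Q→z S e S (occurrence 2), the suffix after S is empty, so FOLLOW(S) ⊇ FOLLOW(Q) = {$, d, z}; in S→U S d, S is followed by d with FIRST {d}. Thus FOLLOW(S) = {$, d, e, z}.
FOLLOW(U): in Q→U d, U is followed by d with FIRST {d}; in S→U S d, U is followed by S d with FIRST {d, z}; in S→Q Q U z, U is followed by z with FIRST {z}. Thus FOLLOW(U) = {d, z}.

{$, d, e, z}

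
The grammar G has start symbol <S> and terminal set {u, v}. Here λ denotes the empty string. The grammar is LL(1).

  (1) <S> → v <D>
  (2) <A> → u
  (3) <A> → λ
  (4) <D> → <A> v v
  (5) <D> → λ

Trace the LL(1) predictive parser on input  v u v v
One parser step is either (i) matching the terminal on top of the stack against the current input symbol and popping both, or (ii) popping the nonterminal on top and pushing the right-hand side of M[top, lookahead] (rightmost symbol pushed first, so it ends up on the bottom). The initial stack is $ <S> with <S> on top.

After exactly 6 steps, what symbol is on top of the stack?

v

     Stack      Input      Action
  1  $ <S>      v u v v $  expand <S> → v <D>
  2  $ <D> v    v u v v $  match v
  3  $ <D>      u v v $    expand <D> → <A> v v
  4  $ v v <A>  u v v $    expand <A> → u
  5  $ v v u    u v v $    match u
  6  $ v v      v v $      match v
Stack after step 6: $ v (top = v).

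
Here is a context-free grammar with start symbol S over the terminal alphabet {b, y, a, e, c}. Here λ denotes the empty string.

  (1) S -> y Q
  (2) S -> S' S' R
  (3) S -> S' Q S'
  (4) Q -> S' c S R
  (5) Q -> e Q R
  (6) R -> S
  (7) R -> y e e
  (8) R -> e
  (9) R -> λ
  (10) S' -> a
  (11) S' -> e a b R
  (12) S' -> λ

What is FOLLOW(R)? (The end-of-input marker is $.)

FIRST(S') = {λ, a, e}
FIRST(Q) = {a, c, e}  (via S' c S R)
FIRST(S) = {λ, a, c, e, y}  (via S' S' R, S' Q S')
FIRST(R) = {λ, a, c, e, y}  (via S)
FOLLOW(S) includes $ since S is the start symbol.
FOLLOW(S): in Q->S' c S R, S is followed by R with FIRST {λ, a, c, e, y}; in Q->S' c S R, the suffix after S is nullable, so FOLLOW(S) ⊇ FOLLOW(Q) = {$, a, c, e, y}; in R->S, the suffix after S is empty, so FOLLOW(S) ⊇ FOLLOW(R) = {$, a, c, e, y}. Thus FOLLOW(S) = {$, a, c, e, y}.
FOLLOW(Q): in S->y Q, the suffix after Q is empty, so FOLLOW(Q) ⊇ FOLLOW(S) = {$, a, c, e, y}; in S->S' Q S', Q is followed by S' with FIRST {λ, a, e}; in S->S' Q S', the suffix after Q is nullable, so FOLLOW(Q) ⊇ FOLLOW(S) = {$, a, c, e, y}; in Q->e Q R, Q is followed by R with FIRST {λ, a, c, e, y}; in Q->e Q R, the suffix after Q is nullable (adds nothing new). Thus FOLLOW(Q) = {$, a, c, e, y}.
FOLLOW(S'): in S->S' S' R (occurrence 1), S' is followed by S' R with FIRST {λ, a, c, e, y}; in S->S' S' R (occurrence 1), the suffix after S' is nullable, so FOLLOW(S') ⊇ FOLLOW(S) = {$, a, c, e, y}; in S->S' S' R (occurrence 2), S' is followed by R with FIRST {λ, a, c, e, y}; in S->S' S' R (occurrence 2), the suffix after S' is nullable, so FOLLOW(S') ⊇ FOLLOW(S) = {$, a, c, e, y}; in S->S' Q S' (occurrence 1), S' is followed by Q S' with FIRST {a, c, e}; in S->S' Q S' (occurrence 2), the suffix after S' is empty, so FOLLOW(S') ⊇ FOLLOW(S) = {$, a, c, e, y}; in Q->S' c S R, S' is followed by c S R with FIRST {c}. Thus FOLLOW(S') = {$, a, c, e, y}.
FOLLOW(R): in S->S' S' R, the suffix after R is empty, so FOLLOW(R) ⊇ FOLLOW(S) = {$, a, c, e, y}; in Q->S' c S R, the suffix after R is empty, so FOLLOW(R) ⊇ FOLLOW(Q) = {$, a, c, e, y}; in Q->e Q R, the suffix after R is empty, so FOLLOW(R) ⊇ FOLLOW(Q) = {$, a, c, e, y}; in S'->e a b R, the suffix after R is empty, so FOLLOW(R) ⊇ FOLLOW(S') = {$, a, c, e, y}. Thus FOLLOW(R) = {$, a, c, e, y}.

{$, a, c, e, y}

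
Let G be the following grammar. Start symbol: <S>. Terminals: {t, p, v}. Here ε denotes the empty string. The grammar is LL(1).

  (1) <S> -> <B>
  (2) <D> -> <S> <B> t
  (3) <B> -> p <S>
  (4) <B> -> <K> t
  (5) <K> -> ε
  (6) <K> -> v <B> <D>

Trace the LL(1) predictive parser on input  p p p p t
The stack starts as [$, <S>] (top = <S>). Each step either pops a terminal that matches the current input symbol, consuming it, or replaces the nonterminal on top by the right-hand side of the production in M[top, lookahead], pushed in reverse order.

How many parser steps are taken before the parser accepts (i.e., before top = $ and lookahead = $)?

16

step 1: stack=$ <S>  input=p p p p t $  — expand <S> -> <B>
step 2: stack=$ <B>  input=p p p p t $  — expand <B> -> p <S>
step 3: stack=$ <S> p  input=p p p p t $  — match p
step 4: stack=$ <S>  input=p p p t $  — expand <S> -> <B>
step 5: stack=$ <B>  input=p p p t $  — expand <B> -> p <S>
step 6: stack=$ <S> p  input=p p p t $  — match p
step 7: stack=$ <S>  input=p p t $  — expand <S> -> <B>
step 8: stack=$ <B>  input=p p t $  — expand <B> -> p <S>
step 9: stack=$ <S> p  input=p p t $  — match p
step 10: stack=$ <S>  input=p t $  — expand <S> -> <B>
step 11: stack=$ <B>  input=p t $  — expand <B> -> p <S>
step 12: stack=$ <S> p  input=p t $  — match p
step 13: stack=$ <S>  input=t $  — expand <S> -> <B>
step 14: stack=$ <B>  input=t $  — expand <B> -> <K> t
step 15: stack=$ t <K>  input=t $  — expand <K> -> ε
step 16: stack=$ t  input=t $  — match t
Accept reached after 16 steps.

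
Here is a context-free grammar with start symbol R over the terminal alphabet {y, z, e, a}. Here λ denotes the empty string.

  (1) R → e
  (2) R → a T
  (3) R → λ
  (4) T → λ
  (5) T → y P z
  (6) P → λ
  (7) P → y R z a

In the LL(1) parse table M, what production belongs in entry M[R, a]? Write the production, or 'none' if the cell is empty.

FIRST(R) = {λ, a, e}
FIRST(T) = {λ, y}
FIRST(P) = {λ, y}
FOLLOW(R) includes $ since R is the start symbol.
FOLLOW(R): in P→y R z a, R is followed by z a with FIRST {z}. Thus FOLLOW(R) = {$, z}.
For R → e: FIRST(e) = {e}, so it goes in M[R, t] for t ∈ {e}.
For R → a T: FIRST(a T) = {a}, so it goes in M[R, t] for t ∈ {a}.
For R → λ: FIRST(λ) = {λ}, so it goes in M[R, t] for t ∈ {}; since λ ∈ FIRST, also for every t ∈ FOLLOW(R) = {$, z}.

R → a T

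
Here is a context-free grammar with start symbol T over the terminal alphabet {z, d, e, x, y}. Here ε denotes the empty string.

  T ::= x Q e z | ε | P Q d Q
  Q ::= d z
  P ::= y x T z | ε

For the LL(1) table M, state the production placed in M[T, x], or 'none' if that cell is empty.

T ::= x Q e z

FIRST(Q) = {d}
FIRST(P) = {ε, y}
FIRST(T) = {ε, d, x, y}  (via P Q d Q)
FOLLOW(T) includes $ since T is the start symbol.
FOLLOW(T): in P::=y x T z, T is followed by z with FIRST {z}. Thus FOLLOW(T) = {$, z}.
For T ::= x Q e z: FIRST(x Q e z) = {x}, so it goes in M[T, t] for t ∈ {x}.
For T ::= ε: FIRST(ε) = {ε}, so it goes in M[T, t] for t ∈ {}; since ε ∈ FIRST, also for every t ∈ FOLLOW(T) = {$, z}.
For T ::= P Q d Q: FIRST(P Q d Q) = {d, y}, so it goes in M[T, t] for t ∈ {d, y}.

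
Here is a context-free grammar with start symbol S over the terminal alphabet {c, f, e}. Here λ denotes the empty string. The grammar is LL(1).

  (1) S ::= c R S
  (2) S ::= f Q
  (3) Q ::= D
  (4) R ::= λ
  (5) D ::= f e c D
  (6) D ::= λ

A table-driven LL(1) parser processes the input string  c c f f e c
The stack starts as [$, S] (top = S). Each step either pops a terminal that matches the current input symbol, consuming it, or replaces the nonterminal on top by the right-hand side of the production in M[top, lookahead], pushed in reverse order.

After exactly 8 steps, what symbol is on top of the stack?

step 1: stack=$ S  input=c c f f e c $  — expand S ::= c R S
step 2: stack=$ S R c  input=c c f f e c $  — match c
step 3: stack=$ S R  input=c f f e c $  — expand R ::= λ
step 4: stack=$ S  input=c f f e c $  — expand S ::= c R S
step 5: stack=$ S R c  input=c f f e c $  — match c
step 6: stack=$ S R  input=f f e c $  — expand R ::= λ
step 7: stack=$ S  input=f f e c $  — expand S ::= f Q
step 8: stack=$ Q f  input=f f e c $  — match f
Stack after step 8: $ Q (top = Q).

Q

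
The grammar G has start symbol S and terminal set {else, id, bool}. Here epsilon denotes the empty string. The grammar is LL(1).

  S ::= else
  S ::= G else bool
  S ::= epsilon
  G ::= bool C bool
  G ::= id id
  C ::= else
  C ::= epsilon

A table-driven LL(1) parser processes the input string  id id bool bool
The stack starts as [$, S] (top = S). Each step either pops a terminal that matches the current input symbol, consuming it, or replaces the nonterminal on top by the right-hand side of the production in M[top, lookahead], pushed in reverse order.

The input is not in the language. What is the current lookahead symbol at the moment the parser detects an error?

     Stack              Input              Action
  1  $ S                id id bool bool $  expand S ::= G else bool
  2  $ bool else G      id id bool bool $  expand G ::= id id
  3  $ bool else id id  id id bool bool $  match id
  4  $ bool else id     id bool bool $     match id
  5  $ bool else        bool bool $        error: top is terminal else but lookahead is bool

bool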